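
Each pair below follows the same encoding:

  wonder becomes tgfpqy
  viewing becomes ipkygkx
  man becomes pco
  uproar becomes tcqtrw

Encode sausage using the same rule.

gicuwcu

The output letters match the input read backwards, each shifted +2: wonder reversed is rednow. The word is reversed, then every letter is shifted forward by 2.
On sausage: reverse → egasuas; then shift: e+2=g, g+2=i, a+2=c, s+2=u, u+2=w, a+2=c, s+2=u.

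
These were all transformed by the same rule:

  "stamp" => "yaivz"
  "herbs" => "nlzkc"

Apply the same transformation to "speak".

ywmju

In stamp: s→y is +6, t→a is +7, a→i is +8, m→v is +9 — the shift increases by 1 each position. Letter i (0-indexed) is shifted by i+6, so successive shifts are 6, 7, 8, ….
For speak: s+6=y, p+7=w, e+8=m, a+9=j, k+10=u.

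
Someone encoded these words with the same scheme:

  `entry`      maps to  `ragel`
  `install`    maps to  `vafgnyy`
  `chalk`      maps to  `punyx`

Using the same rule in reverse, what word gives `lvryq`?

yield

Compare letters: e→r is +13, n→a is +13, t→g is +13 — a constant shift. Each letter is shifted forward by 13 in the alphabet (a Caesar shift of +13).
Undoing it on lvryq: l−13=y, v−13=i, r−13=e, y−13=l, q−13=d.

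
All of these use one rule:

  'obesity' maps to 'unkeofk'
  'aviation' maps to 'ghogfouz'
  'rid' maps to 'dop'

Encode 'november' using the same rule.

The shift depends on letter class: consonant b→n is +12, but vowel o→u is +6. The rule splits by letter class: vowels +6, consonants +12.
For november: n(cons)+12=z, o(vowel)+6=u, v(cons)+12=h, e(vowel)+6=k, m(cons)+12=y, b(cons)+12=n, e(vowel)+6=k, r(cons)+12=d.

zuhkynkd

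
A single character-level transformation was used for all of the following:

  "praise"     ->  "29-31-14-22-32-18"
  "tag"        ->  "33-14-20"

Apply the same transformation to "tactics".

Each letter is replaced by its alphabet position (a=1..z=26) + 13.
On tactics: t=20→33, a=1→14, c=3→16, t=20→33, i=9→22, c=3→16, s=19→32.

33-14-16-33-22-16-32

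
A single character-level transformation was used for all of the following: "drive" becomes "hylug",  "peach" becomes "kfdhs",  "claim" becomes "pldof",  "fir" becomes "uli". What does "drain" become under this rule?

qldug

The output letters match the input read backwards, each shifted +3: drive reversed is evird. Read the word backwards and shift each letter +3.
For drain: reverse → niard; then shift: n+3=q, i+3=l, a+3=d, r+3=u, d+3=g.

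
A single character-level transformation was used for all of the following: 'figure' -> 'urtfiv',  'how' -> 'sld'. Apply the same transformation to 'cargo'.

xzitl

Each letter is replaced by its mirror in the alphabet: a↔z, b↔y, c↔x, and so on (the Atbash cipher).
On cargo: c↔x, a↔z, r↔i, g↔t, o↔l.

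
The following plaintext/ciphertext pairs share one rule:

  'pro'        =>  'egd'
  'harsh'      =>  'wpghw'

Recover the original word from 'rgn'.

cry

Compare letters: p→e is +15, r→g is +15, o→d is +15 — a constant shift. Every letter moves 15 places later in the alphabet, wrapping around z→a.
Undoing it on rgn: r−15=c, g−15=r, n−15=y.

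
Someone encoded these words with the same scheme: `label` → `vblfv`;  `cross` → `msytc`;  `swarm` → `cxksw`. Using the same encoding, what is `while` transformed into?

gismo

Shifts by position in label: pos 0: l→v (+10), pos 1: a→b (+1), pos 2: b→l (+10), pos 3: e→f (+1) — repeating every 2. The shifts repeat in a cycle of length 2: positions 0,1,… shift by +10, +1, then the pattern repeats.
Applying it to while: w+10=g, h+1=i, i+10=s, l+1=m, e+10=o.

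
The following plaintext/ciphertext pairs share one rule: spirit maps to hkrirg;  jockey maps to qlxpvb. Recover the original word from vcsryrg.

exhibit

Each pair mirrors across the alphabet (s↔h, p↔k, i↔r): positions sum to 25. Each letter is replaced by its mirror in the alphabet: a↔z, b↔y, c↔x, and so on (the Atbash cipher).
Reversing it on vcsryrg: v↔e, c↔x, s↔h, r↔i, y↔b, r↔i, g↔t.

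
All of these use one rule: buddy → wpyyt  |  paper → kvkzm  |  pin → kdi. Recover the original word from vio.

ant

Compare letters: b→w is +21, u→p is +21, d→y is +21 — a constant shift. Each letter is shifted forward by 21 in the alphabet (a Caesar shift of +21).
Decoding vio: v−21=a, i−21=n, o−21=t.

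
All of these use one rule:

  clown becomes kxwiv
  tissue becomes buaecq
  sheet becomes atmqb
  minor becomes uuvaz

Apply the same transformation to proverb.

A repeating key of period 2 is used — shifts +8, +12 over and over.
For proverb: p+8=x, r+12=d, o+8=w, v+12=h, e+8=m, r+12=d, b+8=j.

xdwhmdj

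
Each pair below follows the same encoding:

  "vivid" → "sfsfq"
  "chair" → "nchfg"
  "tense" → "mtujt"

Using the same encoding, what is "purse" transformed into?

apgjt

v(21)→s(18) and i(8)→f(5) fit y≡3x+7 (mod 26); the inverse of 3 mod 26 is 9. This is an affine cipher: with a=0,…,z=25, each position x becomes (3x+7) mod 26.
On purse: p(15)→3·15+7≡0=a; u(20)→3·20+7≡15=p; r(17)→3·17+7≡6=g; s(18)→3·18+7≡9=j; e(4)→3·4+7≡19=t (all mod 26).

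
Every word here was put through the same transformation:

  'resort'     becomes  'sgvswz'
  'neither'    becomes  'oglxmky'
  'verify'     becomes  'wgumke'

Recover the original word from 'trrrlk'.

sponge

Each letter shifts forward by (position + 1), i.e. 1, 2, 3, … — the shift grows by one for each successive letter.
Reversing it on trrrlk: t−1=s, r−2=p, r−3=o, r−4=n, l−5=g, k−6=e.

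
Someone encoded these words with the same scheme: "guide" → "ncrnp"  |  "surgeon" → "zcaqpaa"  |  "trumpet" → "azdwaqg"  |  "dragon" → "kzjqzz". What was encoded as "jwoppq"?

Letter i (0-indexed) is shifted by i+7, so successive shifts are 7, 8, 9, ….
Reversing it on jwoppq: j−7=c, w−8=o, o−9=f, p−10=f, p−11=e, q−12=e.

coffee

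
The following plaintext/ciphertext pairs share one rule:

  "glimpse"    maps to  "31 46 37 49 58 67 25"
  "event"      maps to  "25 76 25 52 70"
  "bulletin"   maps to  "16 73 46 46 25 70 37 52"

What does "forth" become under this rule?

28 55 64 70 34

With a=1..z=26, the number is 3·pos + 10.
On forth: f=6→28, o=15→55, r=18→64, t=20→70, h=8→34.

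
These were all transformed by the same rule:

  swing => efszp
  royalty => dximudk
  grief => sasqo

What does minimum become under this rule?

Shifts by position in swing: pos 0: s→e (+12), pos 1: w→f (+9), pos 2: i→s (+10), pos 3: n→z (+12), pos 4: g→p (+9) — repeating every 3. The shifts repeat in a cycle of length 3: positions 0,1,… shift by +12, +9, +10, then the pattern repeats.
For minimum: m+12=y, i+9=r, n+10=x, i+12=u, m+9=v, u+10=e, m+12=y.

yrxuvey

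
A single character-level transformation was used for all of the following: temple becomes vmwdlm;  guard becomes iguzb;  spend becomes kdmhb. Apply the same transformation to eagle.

Each letter's alphabet position (a=0..z=25) is mapped through 11·x+20 mod 26 — an affine cipher.
For eagle: e(4)→11·4+20≡12=m; a(0)→11·0+20≡20=u; g(6)→11·6+20≡8=i; l(11)→11·11+20≡11=l; e(4)→11·4+20≡12=m (all mod 26).

muilm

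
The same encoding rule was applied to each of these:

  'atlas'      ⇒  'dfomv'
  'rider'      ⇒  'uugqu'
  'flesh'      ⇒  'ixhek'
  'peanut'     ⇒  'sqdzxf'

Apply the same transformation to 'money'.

Shifts by position in atlas: pos 0: a→d (+3), pos 1: t→f (+12), pos 2: l→o (+3), pos 3: a→m (+12) — repeating every 2. A repeating key of period 2 is used — shifts +3, +12 over and over.
On money: m+3=p, o+12=a, n+3=q, e+12=q, y+3=b.

paqqb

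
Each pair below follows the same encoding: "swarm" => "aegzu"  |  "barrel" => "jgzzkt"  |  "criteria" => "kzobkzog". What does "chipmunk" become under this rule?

kpoxuavs

The shift depends on letter class: consonant s→a is +8, but vowel a→g is +6. Vowels shift forward by 6 and consonants shift forward by 8.
For chipmunk: c(cons)+8=k, h(cons)+8=p, i(vowel)+6=o, p(cons)+8=x, m(cons)+8=u, u(vowel)+6=a, n(cons)+8=v, k(cons)+8=s.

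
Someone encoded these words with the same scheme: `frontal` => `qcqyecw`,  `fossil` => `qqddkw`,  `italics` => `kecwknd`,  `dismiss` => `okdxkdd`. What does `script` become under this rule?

dnckae

The shift depends on letter class: consonant f→q is +11, but vowel o→q is +2. The rule splits by letter class: vowels +2, consonants +11.
For script: s(cons)+11=d, c(cons)+11=n, r(cons)+11=c, i(vowel)+2=k, p(cons)+11=a, t(cons)+11=e.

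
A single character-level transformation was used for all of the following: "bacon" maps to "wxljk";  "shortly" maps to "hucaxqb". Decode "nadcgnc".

texture

The output letters match the input read backwards, each shifted +9: bacon reversed is nocab. Two steps: reverse the string, then apply a Caesar shift of +9.
Reversing it on nadcgnc: shift back: n−9=e, a−9=r, d−9=u, c−9=t, g−9=x, n−9=e, c−9=t → erutxet; then reverse → texture.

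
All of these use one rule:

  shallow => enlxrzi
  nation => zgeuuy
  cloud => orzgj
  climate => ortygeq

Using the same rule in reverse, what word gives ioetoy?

within

It's a Vigenère-style cipher with numeric key [12,6,11]: position i shifts by key[i mod 3].
Decoding ioetoy: i−12=w, o−6=i, e−11=t, t−12=h, o−6=i, y−11=n.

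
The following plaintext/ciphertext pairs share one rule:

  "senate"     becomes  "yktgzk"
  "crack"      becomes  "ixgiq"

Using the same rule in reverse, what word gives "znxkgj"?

Every letter moves 6 places later in the alphabet, wrapping around z→a.
Reversing it on znxkgj: z−6=t, n−6=h, x−6=r, k−6=e, g−6=a, j−6=d.

thread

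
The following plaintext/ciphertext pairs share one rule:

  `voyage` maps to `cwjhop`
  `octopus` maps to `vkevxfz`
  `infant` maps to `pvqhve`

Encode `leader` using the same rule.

Shifts by position in voyage: pos 0: v→c (+7), pos 1: o→w (+8), pos 2: y→j (+11), pos 3: a→h (+7), pos 4: g→o (+8), pos 5: e→p (+11) — repeating every 3. The shifts repeat in a cycle of length 3: positions 0,1,… shift by +7, +8, +11, then the pattern repeats.
Applying it to leader: l+7=s, e+8=m, a+11=l, d+7=k, e+8=m, r+11=c.

smlkmc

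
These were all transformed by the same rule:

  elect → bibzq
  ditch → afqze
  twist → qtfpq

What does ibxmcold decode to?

Compare letters: e→b is +23, l→i is +23, e→b is +23 — a constant shift. Each letter is shifted forward by 23 in the alphabet (a Caesar shift of +23).
Reversing it on ibxmcold: i−23=l, b−23=e, x−23=a, m−23=p, c−23=f, o−23=r, l−23=o, d−23=g.

leapfrog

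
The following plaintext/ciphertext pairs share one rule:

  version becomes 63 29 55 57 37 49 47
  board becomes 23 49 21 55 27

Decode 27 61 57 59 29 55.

v(#22)→63 and e(#5)→29: differences scale by 2, so n = 2·pos + 19. Each letter becomes 2×(its alphabet position, a=1..z=26) + 19.
Reversing it on 27 61 57 59 29 55: 27→(27−19)÷2=4=d, 61→(61−19)÷2=21=u, 57→(57−19)÷2=19=s, 59→(59−19)÷2=20=t, 29→(29−19)÷2=5=e, 55→(55−19)÷2=18=r.

duster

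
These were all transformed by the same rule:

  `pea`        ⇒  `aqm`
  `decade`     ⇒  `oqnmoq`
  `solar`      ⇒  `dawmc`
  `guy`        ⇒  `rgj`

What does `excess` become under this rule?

The shift depends on letter class: consonant p→a is +11, but vowel e→q is +12. The rule splits by letter class: vowels +12, consonants +11.
On excess: e(vowel)+12=q, x(cons)+11=i, c(cons)+11=n, e(vowel)+12=q, s(cons)+11=d, s(cons)+11=d.

qinqdd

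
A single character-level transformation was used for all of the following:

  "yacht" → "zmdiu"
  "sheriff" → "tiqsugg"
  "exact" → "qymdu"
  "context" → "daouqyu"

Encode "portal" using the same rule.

The shift depends on letter class: consonant y→z is +1, but vowel a→m is +12. Two shifts are in play — +12 for a/e/i/o/u, +1 for every other letter.
For portal: p(cons)+1=q, o(vowel)+12=a, r(cons)+1=s, t(cons)+1=u, a(vowel)+12=m, l(cons)+1=m.

qasumm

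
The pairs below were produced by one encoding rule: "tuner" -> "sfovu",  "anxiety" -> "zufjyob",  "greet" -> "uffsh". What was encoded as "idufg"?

Read the word backwards and shift each letter +1.
Decoding idufg: shift back: i−1=h, d−1=c, u−1=t, f−1=e, g−1=f → hctef; then reverse → fetch.

fetch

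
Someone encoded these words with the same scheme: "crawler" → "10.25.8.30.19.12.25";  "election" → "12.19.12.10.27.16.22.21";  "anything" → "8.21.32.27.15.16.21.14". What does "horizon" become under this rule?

15.22.25.16.33.22.21

Each letter is replaced by its alphabet position (a=1..z=26) + 7.
For horizon: h=8→15, o=15→22, r=18→25, i=9→16, z=26→33, o=15→22, n=14→21.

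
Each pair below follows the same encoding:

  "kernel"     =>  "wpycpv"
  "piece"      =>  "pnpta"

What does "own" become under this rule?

yhz

The output letters match the input read backwards, each shifted +11: kernel reversed is lenrek. Two steps: reverse the string, then apply a Caesar shift of +11.
For own: reverse → nwo; then shift: n+11=y, w+11=h, o+11=z.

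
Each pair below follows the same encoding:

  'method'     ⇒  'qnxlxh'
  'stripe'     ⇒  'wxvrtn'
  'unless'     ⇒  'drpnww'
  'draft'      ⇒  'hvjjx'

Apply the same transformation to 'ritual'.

vrxdjp

The shift depends on letter class: consonant m→q is +4, but vowel e→n is +9. Two shifts are in play — +9 for a/e/i/o/u, +4 for every other letter.
For ritual: r(cons)+4=v, i(vowel)+9=r, t(cons)+4=x, u(vowel)+9=d, a(vowel)+9=j, l(cons)+4=p.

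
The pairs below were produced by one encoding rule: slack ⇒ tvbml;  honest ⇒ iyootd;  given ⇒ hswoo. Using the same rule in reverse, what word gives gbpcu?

frost

It's a Vigenère-style cipher with numeric key [1,10]: position i shifts by key[i mod 2].
Decoding gbpcu: g−1=f, b−10=r, p−1=o, c−10=s, u−1=t.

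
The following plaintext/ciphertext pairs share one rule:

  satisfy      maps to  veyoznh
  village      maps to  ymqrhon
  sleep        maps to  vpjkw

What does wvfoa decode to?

trait

Each letter shifts forward by (position + 3), i.e. 3, 4, 5, … — the shift grows by one for each successive letter.
Reversing it on wvfoa: w−3=t, v−4=r, f−5=a, o−6=i, a−7=t.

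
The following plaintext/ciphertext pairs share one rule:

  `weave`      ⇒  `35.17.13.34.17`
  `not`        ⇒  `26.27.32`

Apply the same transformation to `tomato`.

Letters become their 1-based position plus 12 (so a→13, b→14, …).
On tomato: t=20→32, o=15→27, m=13→25, a=1→13, t=20→32, o=15→27.

32.27.25.13.32.27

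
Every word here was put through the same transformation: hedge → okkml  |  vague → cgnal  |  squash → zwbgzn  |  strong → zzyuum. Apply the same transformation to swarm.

zchxt

Shifts by position in hedge: pos 0: h→o (+7), pos 1: e→k (+6), pos 2: d→k (+7), pos 3: g→m (+6) — repeating every 2. It's a Vigenère-style cipher with numeric key [7,6]: position i shifts by key[i mod 2].
For swarm: s+7=z, w+6=c, a+7=h, r+6=x, m+7=t.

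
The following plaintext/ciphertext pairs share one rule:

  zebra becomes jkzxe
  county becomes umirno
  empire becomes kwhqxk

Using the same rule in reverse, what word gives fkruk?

z(25)→j(9) and e(4)→k(10) fit y≡21x+4 (mod 26); the inverse of 21 mod 26 is 5. Each letter's alphabet position (a=0..z=25) is mapped through 21·x+4 mod 26 — an affine cipher.
Undoing it on fkruk: f(5)→5·(5−4)≡5=f; k(10)→5·(10−4)≡4=e; r(17)→5·(17−4)≡13=n; u(20)→5·(20−4)≡2=c; k(10)→5·(10−4)≡4=e (all mod 26).

fence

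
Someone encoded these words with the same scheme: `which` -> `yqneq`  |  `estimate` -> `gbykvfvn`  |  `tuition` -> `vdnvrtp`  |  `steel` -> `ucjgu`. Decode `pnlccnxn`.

negative

Shifts by position in which: pos 0: w→y (+2), pos 1: h→q (+9), pos 2: i→n (+5), pos 3: c→e (+2), pos 4: h→q (+9) — repeating every 3. It's a Vigenère-style cipher with numeric key [2,9,5]: position i shifts by key[i mod 3].
Decoding pnlccnxn: p−2=n, n−9=e, l−5=g, c−2=a, c−9=t, n−5=i, x−2=v, n−9=e.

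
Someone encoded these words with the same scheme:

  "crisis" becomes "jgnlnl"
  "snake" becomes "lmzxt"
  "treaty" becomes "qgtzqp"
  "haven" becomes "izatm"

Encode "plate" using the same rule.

wczqt

c(2)→j(9) and r(17)→g(6) fit y≡5x+25 (mod 26); the inverse of 5 mod 26 is 21. This is an affine cipher: with a=0,…,z=25, each position x becomes (5x+25) mod 26.
On plate: p(15)→5·15+25≡22=w; l(11)→5·11+25≡2=c; a(0)→5·0+25≡25=z; t(19)→5·19+25≡16=q; e(4)→5·4+25≡19=t (all mod 26).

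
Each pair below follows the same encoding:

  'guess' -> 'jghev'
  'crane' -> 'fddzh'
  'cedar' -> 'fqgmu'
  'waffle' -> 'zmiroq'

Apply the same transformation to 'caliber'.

The shifts repeat in a cycle of length 2: positions 0,1,… shift by +3, +12, then the pattern repeats.
For caliber: c+3=f, a+12=m, l+3=o, i+12=u, b+3=e, e+12=q, r+3=u.

fmouequ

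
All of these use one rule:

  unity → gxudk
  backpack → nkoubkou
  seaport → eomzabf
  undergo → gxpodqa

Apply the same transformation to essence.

A repeating key of period 2 is used — shifts +12, +10 over and over.
On essence: e+12=q, s+10=c, s+12=e, e+10=o, n+12=z, c+10=m, e+12=q.

qceozmq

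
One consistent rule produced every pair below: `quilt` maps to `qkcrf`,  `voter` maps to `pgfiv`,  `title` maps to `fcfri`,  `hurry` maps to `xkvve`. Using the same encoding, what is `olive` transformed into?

Each letter's alphabet position (a=0..z=25) is mapped through 5·x+14 mod 26 — an affine cipher.
For olive: o(14)→5·14+14≡6=g; l(11)→5·11+14≡17=r; i(8)→5·8+14≡2=c; v(21)→5·21+14≡15=p; e(4)→5·4+14≡8=i (all mod 26).

grcpi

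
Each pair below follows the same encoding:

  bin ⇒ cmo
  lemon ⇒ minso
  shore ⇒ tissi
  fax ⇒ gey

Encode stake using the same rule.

The shift depends on letter class: consonant b→c is +1, but vowel i→m is +4. Vowels shift forward by 4 and consonants shift forward by 1.
Applying it to stake: s(cons)+1=t, t(cons)+1=u, a(vowel)+4=e, k(cons)+1=l, e(vowel)+4=i.

tueli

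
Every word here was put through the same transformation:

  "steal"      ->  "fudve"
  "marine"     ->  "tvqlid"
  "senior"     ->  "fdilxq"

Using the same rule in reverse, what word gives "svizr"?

fancy

s(18)→f(5) and t(19)→u(20) fit y≡15x+21 (mod 26); the inverse of 15 mod 26 is 7. Each letter's alphabet position (a=0..z=25) is mapped through 15·x+21 mod 26 — an affine cipher.
Reversing it on svizr: s(18)→7·(18−21)≡5=f; v(21)→7·(21−21)≡0=a; i(8)→7·(8−21)≡13=n; z(25)→7·(25−21)≡2=c; r(17)→7·(17−21)≡24=y (all mod 26).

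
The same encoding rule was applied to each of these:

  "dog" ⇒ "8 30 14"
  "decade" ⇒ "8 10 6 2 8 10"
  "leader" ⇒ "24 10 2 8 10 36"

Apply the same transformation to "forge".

d(#4)→8 and o(#15)→30: differences scale by 2, so n = 2·pos + 0. Each letter becomes 2×(its alphabet position, a=1..z=26).
For forge: f=6→12, o=15→30, r=18→36, g=7→14, e=5→10.

12 30 36 14 10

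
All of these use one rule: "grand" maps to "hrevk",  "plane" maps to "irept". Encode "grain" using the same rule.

The output letters match the input read backwards, each shifted +4: grand reversed is dnarg. Read the word backwards and shift each letter +4.
On grain: reverse → niarg; then shift: n+4=r, i+4=m, a+4=e, r+4=v, g+4=k.

rmevk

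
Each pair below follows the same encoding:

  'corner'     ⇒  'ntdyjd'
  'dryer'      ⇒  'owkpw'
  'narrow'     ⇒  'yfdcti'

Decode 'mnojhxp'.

It's a Vigenère-style cipher with numeric key [11,5,12]: position i shifts by key[i mod 3].
Undoing it on mnojhxp: m−11=b, n−5=i, o−12=c, j−11=y, h−5=c, x−12=l, p−11=e.

bicycle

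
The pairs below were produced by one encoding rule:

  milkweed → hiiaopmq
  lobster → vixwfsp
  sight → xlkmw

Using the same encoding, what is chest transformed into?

The output letters match the input read backwards, each shifted +4: milkweed reversed is deewklim. The word is reversed, then every letter is shifted forward by 4.
Applying it to chest: reverse → tsehc; then shift: t+4=x, s+4=w, e+4=i, h+4=l, c+4=g.

xwilg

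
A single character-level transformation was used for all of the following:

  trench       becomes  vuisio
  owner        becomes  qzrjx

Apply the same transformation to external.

gaxjxuiu

The shift increases by 1 at each position, starting from +2: 2, 3, 4, ….
Applying it to external: e+2=g, x+3=a, t+4=x, e+5=j, r+6=x, n+7=u, a+8=i, l+9=u.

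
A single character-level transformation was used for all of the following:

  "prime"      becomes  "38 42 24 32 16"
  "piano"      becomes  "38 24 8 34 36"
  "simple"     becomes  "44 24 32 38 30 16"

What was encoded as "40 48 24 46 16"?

quite

With a=1..z=26, the number is 2·pos + 6.
Undoing it on 40 48 24 46 16: 40→(40−6)÷2=17=q, 48→(48−6)÷2=21=u, 24→(24−6)÷2=9=i, 46→(46−6)÷2=20=t, 16→(16−6)÷2=5=e.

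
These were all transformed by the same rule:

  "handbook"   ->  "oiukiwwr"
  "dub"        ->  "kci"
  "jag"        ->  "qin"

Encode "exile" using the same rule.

meqsm

The shift depends on letter class: consonant h→o is +7, but vowel a→i is +8. Two shifts are in play — +8 for a/e/i/o/u, +7 for every other letter.
On exile: e(vowel)+8=m, x(cons)+7=e, i(vowel)+8=q, l(cons)+7=s, e(vowel)+8=m.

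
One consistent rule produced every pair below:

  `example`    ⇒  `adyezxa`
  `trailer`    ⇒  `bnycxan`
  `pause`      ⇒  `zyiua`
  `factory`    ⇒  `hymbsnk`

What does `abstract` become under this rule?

yfubnymb

This is an affine cipher: with a=0,…,z=25, each position x becomes (7x+24) mod 26.
For abstract: a(0)→7·0+24≡24=y; b(1)→7·1+24≡5=f; s(18)→7·18+24≡20=u; t(19)→7·19+24≡1=b; r(17)→7·17+24≡13=n; a(0)→7·0+24≡24=y; c(2)→7·2+24≡12=m; t(19)→7·19+24≡1=b (all mod 26).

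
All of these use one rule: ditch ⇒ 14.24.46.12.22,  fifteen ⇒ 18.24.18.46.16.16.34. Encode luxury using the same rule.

30.48.54.48.42.56

d(#4)→14 and i(#9)→24: differences scale by 2, so n = 2·pos + 6. The formula is n = 2×(alphabet index, a=1) + 6.
For luxury: l=12→30, u=21→48, x=24→54, u=21→48, r=18→42, y=25→56.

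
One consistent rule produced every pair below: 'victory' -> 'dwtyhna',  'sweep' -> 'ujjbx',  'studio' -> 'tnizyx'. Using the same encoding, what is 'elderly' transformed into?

The output letters match the input read backwards, each shifted +5: victory reversed is yrotciv. Read the word backwards and shift each letter +5.
Applying it to elderly: reverse → ylredle; then shift: y+5=d, l+5=q, r+5=w, e+5=j, d+5=i, l+5=q, e+5=j.

dqwjiqj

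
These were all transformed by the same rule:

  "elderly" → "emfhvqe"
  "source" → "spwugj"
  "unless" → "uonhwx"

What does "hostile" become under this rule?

Letter i (0-indexed) is shifted by i+0, so successive shifts are 0, 1, 2, ….
Applying it to hostile: h+0=h, o+1=p, s+2=u, t+3=w, i+4=m, l+5=q, e+6=k.

hpuwmqk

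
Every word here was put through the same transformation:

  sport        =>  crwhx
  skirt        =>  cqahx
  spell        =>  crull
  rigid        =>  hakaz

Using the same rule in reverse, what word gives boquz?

naked

s(18)→c(2) and p(15)→r(17) fit y≡21x+14 (mod 26); the inverse of 21 mod 26 is 5. Treating letters as 0–25, the rule is x ↦ 21x + 14 (mod 26).
Undoing it on boquz: b(1)→5·(1−14)≡13=n; o(14)→5·(14−14)≡0=a; q(16)→5·(16−14)≡10=k; u(20)→5·(20−14)≡4=e; z(25)→5·(25−14)≡3=d (all mod 26).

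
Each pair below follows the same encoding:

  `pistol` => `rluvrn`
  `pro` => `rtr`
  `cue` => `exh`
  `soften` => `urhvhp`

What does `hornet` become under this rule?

jrtphv

The rule splits by letter class: vowels +3, consonants +2.
For hornet: h(cons)+2=j, o(vowel)+3=r, r(cons)+2=t, n(cons)+2=p, e(vowel)+3=h, t(cons)+2=v.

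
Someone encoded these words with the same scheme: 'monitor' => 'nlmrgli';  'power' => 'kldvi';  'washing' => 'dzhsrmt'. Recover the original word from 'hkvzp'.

Each pair mirrors across the alphabet (m↔n, o↔l, n↔m): positions sum to 25. This is the alphabet-reversal cipher (Atbash): a becomes z, b becomes y, etc.
Reversing it on hkvzp: h↔s, k↔p, v↔e, z↔a, p↔k.

speak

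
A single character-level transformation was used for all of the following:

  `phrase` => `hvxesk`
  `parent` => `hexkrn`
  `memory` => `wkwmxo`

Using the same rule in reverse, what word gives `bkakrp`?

legend

p(15)→h(7) and h(7)→v(21) fit y≡21x+4 (mod 26); the inverse of 21 mod 26 is 5. Treating letters as 0–25, the rule is x ↦ 21x + 4 (mod 26).
Decoding bkakrp: b(1)→5·(1−4)≡11=l; k(10)→5·(10−4)≡4=e; a(0)→5·(0−4)≡6=g; k(10)→5·(10−4)≡4=e; r(17)→5·(17−4)≡13=n; p(15)→5·(15−4)≡3=d (all mod 26).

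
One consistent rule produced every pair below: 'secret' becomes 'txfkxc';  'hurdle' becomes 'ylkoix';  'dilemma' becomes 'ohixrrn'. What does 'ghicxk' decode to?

Treating letters as 0–25, the rule is x ↦ 9x + 13 (mod 26).
Decoding ghicxk: g(6)→3·(6−13)≡5=f; h(7)→3·(7−13)≡8=i; i(8)→3·(8−13)≡11=l; c(2)→3·(2−13)≡19=t; x(23)→3·(23−13)≡4=e; k(10)→3·(10−13)≡17=r (all mod 26).

filter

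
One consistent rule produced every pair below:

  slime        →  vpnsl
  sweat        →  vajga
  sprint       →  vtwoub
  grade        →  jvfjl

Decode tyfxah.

quartz

In slime: s→v is +3, l→p is +4, i→n is +5, m→s is +6 — the shift increases by 1 each position. The shift increases by 1 at each position, starting from +3: 3, 4, 5, ….
Reversing it on tyfxah: t−3=q, y−4=u, f−5=a, x−6=r, a−7=t, h−8=z.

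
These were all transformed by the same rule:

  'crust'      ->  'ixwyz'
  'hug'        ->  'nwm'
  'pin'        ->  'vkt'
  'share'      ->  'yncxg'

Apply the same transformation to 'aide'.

ckjg

The shift depends on letter class: consonant c→i is +6, but vowel u→w is +2. The rule splits by letter class: vowels +2, consonants +6.
On aide: a(vowel)+2=c, i(vowel)+2=k, d(cons)+6=j, e(vowel)+2=g.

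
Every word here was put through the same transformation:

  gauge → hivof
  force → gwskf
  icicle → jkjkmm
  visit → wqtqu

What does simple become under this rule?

Shifts by position in gauge: pos 0: g→h (+1), pos 1: a→i (+8), pos 2: u→v (+1), pos 3: g→o (+8) — repeating every 2. The shifts repeat in a cycle of length 2: positions 0,1,… shift by +1, +8, then the pattern repeats.
Applying it to simple: s+1=t, i+8=q, m+1=n, p+8=x, l+1=m, e+8=m.

tqnxmm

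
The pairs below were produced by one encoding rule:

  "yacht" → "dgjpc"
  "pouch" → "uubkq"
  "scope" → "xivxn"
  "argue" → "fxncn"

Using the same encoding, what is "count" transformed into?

hubvc

The shift increases by 1 at each position, starting from +5: 5, 6, 7, ….
Applying it to count: c+5=h, o+6=u, u+7=b, n+8=v, t+9=c.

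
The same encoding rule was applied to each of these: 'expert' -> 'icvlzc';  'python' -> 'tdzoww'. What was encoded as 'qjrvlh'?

Letter i (0-indexed) is shifted by i+4, so successive shifts are 4, 5, 6, ….
Reversing it on qjrvlh: q−4=m, j−5=e, r−6=l, v−7=o, l−8=d, h−9=y.

melody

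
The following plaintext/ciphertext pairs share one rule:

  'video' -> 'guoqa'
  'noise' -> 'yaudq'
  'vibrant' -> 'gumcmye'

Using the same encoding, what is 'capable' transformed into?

The shift depends on letter class: consonant v→g is +11, but vowel i→u is +12. The rule splits by letter class: vowels +12, consonants +11.
For capable: c(cons)+11=n, a(vowel)+12=m, p(cons)+11=a, a(vowel)+12=m, b(cons)+11=m, l(cons)+11=w, e(vowel)+12=q.

nmammwq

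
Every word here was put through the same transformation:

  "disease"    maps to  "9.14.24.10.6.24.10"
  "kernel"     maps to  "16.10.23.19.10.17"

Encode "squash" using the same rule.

Each letter is replaced by its alphabet position (a=1..z=26) + 5.
For squash: s=19→24, q=17→22, u=21→26, a=1→6, s=19→24, h=8→13.

24.22.26.6.24.13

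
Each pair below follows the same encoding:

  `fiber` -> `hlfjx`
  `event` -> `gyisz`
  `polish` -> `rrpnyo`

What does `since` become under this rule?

Letter i (0-indexed) is shifted by i+2, so successive shifts are 2, 3, 4, ….
On since: s+2=u, i+3=l, n+4=r, c+5=h, e+6=k.

ulrhk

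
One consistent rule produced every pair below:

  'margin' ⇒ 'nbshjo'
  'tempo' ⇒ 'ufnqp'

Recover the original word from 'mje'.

lid

Compare letters: m→n is +1, a→b is +1, r→s is +1 — a constant shift. This is a Caesar cipher with shift 1.
Reversing it on mje: m−1=l, j−1=i, e−1=d.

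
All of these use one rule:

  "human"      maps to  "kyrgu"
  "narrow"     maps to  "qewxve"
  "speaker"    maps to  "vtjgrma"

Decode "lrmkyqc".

In human: h→k is +3, u→y is +4, m→r is +5, a→g is +6 — the shift increases by 1 each position. Letter i (0-indexed) is shifted by i+3, so successive shifts are 3, 4, 5, ….
Decoding lrmkyqc: l−3=i, r−4=n, m−5=h, k−6=e, y−7=r, q−8=i, c−9=t.

inherit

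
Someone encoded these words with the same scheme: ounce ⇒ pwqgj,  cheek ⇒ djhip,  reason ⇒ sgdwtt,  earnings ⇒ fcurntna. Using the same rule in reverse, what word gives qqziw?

power

In ounce: o→p is +1, u→w is +2, n→q is +3, c→g is +4 — the shift increases by 1 each position. Letter i (0-indexed) is shifted by i+1, so successive shifts are 1, 2, 3, ….
Reversing it on qqziw: q−1=p, q−2=o, z−3=w, i−4=e, w−5=r.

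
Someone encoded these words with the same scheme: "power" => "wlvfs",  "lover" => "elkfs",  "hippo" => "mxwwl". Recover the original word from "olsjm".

This is an affine cipher: with a=0,…,z=25, each position x becomes (11x+13) mod 26.
Decoding olsjm: o(14)→19·(14−13)≡19=t; l(11)→19·(11−13)≡14=o; s(18)→19·(18−13)≡17=r; j(9)→19·(9−13)≡2=c; m(12)→19·(12−13)≡7=h (all mod 26).

torch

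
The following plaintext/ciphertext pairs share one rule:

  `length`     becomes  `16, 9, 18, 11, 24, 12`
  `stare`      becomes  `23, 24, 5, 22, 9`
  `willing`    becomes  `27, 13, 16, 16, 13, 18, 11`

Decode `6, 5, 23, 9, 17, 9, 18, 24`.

basement

l is letter #12 and maps to 16: an offset of 4. Letters become their 1-based position plus 4 (so a→5, b→6, …).
Decoding 6, 5, 23, 9, 17, 9, 18, 24: 6→(6−4)÷1=2=b, 5→(5−4)÷1=1=a, 23→(23−4)÷1=19=s, 9→(9−4)÷1=5=e, 17→(17−4)÷1=13=m, 9→(9−4)÷1=5=e, 18→(18−4)÷1=14=n, 24→(24−4)÷1=20=t.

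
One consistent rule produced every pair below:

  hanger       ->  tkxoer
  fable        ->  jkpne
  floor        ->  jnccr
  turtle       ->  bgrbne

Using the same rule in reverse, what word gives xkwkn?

nasal

This is an affine cipher: with a=0,…,z=25, each position x becomes (5x+10) mod 26.
Reversing it on xkwkn: x(23)→21·(23−10)≡13=n; k(10)→21·(10−10)≡0=a; w(22)→21·(22−10)≡18=s; k(10)→21·(10−10)≡0=a; n(13)→21·(13−10)≡11=l (all mod 26).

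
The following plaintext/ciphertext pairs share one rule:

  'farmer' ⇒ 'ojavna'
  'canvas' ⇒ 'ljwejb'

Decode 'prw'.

gin

Compare letters: f→o is +9, a→j is +9, r→a is +9 — a constant shift. Every letter moves 9 places later in the alphabet, wrapping around z→a.
Decoding prw: p−9=g, r−9=i, w−9=n.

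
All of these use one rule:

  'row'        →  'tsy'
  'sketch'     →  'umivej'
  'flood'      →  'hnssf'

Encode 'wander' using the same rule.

yepfit

Two shifts are in play — +4 for a/e/i/o/u, +2 for every other letter.
On wander: w(cons)+2=y, a(vowel)+4=e, n(cons)+2=p, d(cons)+2=f, e(vowel)+4=i, r(cons)+2=t.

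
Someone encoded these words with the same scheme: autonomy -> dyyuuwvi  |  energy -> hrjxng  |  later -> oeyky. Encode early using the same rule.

In autonomy: a→d is +3, u→y is +4, t→y is +5, o→u is +6 — the shift increases by 1 each position. The shift increases by 1 at each position, starting from +3: 3, 4, 5, ….
Applying it to early: e+3=h, a+4=e, r+5=w, l+6=r, y+7=f.

hewrf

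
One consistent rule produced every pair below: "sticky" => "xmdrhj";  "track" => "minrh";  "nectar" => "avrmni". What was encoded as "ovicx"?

herbs

s(18)→x(23) and t(19)→m(12) fit y≡15x+13 (mod 26); the inverse of 15 mod 26 is 7. Each letter's alphabet position (a=0..z=25) is mapped through 15·x+13 mod 26 — an affine cipher.
Decoding ovicx: o(14)→7·(14−13)≡7=h; v(21)→7·(21−13)≡4=e; i(8)→7·(8−13)≡17=r; c(2)→7·(2−13)≡1=b; x(23)→7·(23−13)≡18=s (all mod 26).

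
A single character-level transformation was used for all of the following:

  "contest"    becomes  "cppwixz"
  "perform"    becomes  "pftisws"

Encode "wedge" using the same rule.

In contest: c→c is +0, o→p is +1, n→p is +2, t→w is +3 — the shift increases by 1 each position. Letter i (0-indexed) is shifted by i+0, so successive shifts are 0, 1, 2, ….
Applying it to wedge: w+0=w, e+1=f, d+2=f, g+3=j, e+4=i.

wffji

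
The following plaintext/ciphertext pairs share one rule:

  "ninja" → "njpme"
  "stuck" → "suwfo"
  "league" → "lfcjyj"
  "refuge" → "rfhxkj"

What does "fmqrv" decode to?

floor

In ninja: n→n is +0, i→j is +1, n→p is +2, j→m is +3 — the shift increases by 1 each position. The shift increases by 1 at each position, starting from +0: 0, 1, 2, ….
Undoing it on fmqrv: f−0=f, m−1=l, q−2=o, r−3=o, v−4=r.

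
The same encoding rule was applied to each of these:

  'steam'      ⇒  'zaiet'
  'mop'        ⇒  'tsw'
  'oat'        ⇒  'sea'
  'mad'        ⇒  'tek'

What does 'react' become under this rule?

yieja

The shift depends on letter class: consonant s→z is +7, but vowel e→i is +4. Two shifts are in play — +4 for a/e/i/o/u, +7 for every other letter.
On react: r(cons)+7=y, e(vowel)+4=i, a(vowel)+4=e, c(cons)+7=j, t(cons)+7=a.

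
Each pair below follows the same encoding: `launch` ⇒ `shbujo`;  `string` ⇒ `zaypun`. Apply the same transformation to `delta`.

This is a Caesar cipher with shift 7.
For delta: d+7=k, e+7=l, l+7=s, t+7=a, a+7=h.

klsah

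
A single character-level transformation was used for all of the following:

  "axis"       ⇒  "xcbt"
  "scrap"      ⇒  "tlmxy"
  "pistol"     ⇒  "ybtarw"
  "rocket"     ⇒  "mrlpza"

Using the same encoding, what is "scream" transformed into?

tlmzxd

a(0)→x(23) and x(23)→c(2) fit y≡7x+23 (mod 26); the inverse of 7 mod 26 is 15. Each letter's alphabet position (a=0..z=25) is mapped through 7·x+23 mod 26 — an affine cipher.
Applying it to scream: s(18)→7·18+23≡19=t; c(2)→7·2+23≡11=l; r(17)→7·17+23≡12=m; e(4)→7·4+23≡25=z; a(0)→7·0+23≡23=x; m(12)→7·12+23≡3=d (all mod 26).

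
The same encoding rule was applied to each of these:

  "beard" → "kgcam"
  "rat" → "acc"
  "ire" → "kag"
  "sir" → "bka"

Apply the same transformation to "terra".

Two shifts are in play — +2 for a/e/i/o/u, +9 for every other letter.
For terra: t(cons)+9=c, e(vowel)+2=g, r(cons)+9=a, r(cons)+9=a, a(vowel)+2=c.

cgaac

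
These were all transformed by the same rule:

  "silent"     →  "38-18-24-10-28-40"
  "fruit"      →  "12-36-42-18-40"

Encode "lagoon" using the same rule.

24-2-14-30-30-28

s(#19)→38 and i(#9)→18: differences scale by 2, so n = 2·pos + 0. With a=1..z=26, the number is 2·pos.
For lagoon: l=12→24, a=1→2, g=7→14, o=15→30, o=15→30, n=14→28.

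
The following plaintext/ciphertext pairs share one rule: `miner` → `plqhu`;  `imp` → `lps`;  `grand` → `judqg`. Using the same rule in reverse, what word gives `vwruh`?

store

Compare letters: m→p is +3, i→l is +3, n→q is +3 — a constant shift. Every letter moves 3 places later in the alphabet, wrapping around z→a.
Reversing it on vwruh: v−3=s, w−3=t, r−3=o, u−3=r, h−3=e.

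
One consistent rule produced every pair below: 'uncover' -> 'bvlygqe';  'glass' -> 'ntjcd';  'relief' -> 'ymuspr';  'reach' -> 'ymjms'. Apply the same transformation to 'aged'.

In uncover: u→b is +7, n→v is +8, c→l is +9, o→y is +10 — the shift increases by 1 each position. Letter i (0-indexed) is shifted by i+7, so successive shifts are 7, 8, 9, ….
Applying it to aged: a+7=h, g+8=o, e+9=n, d+10=n.

honn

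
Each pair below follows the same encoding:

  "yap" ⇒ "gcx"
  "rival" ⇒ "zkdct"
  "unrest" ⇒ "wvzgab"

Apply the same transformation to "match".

ucbkp

The shift depends on letter class: consonant y→g is +8, but vowel a→c is +2. Vowels shift forward by 2 and consonants shift forward by 8.
Applying it to match: m(cons)+8=u, a(vowel)+2=c, t(cons)+8=b, c(cons)+8=k, h(cons)+8=p.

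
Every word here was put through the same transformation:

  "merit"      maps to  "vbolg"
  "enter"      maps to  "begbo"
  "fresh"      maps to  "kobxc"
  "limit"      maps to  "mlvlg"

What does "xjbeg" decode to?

m(12)→v(21) and e(4)→b(1) fit y≡9x+17 (mod 26); the inverse of 9 mod 26 is 3. Treating letters as 0–25, the rule is x ↦ 9x + 17 (mod 26).
Decoding xjbeg: x(23)→3·(23−17)≡18=s; j(9)→3·(9−17)≡2=c; b(1)→3·(1−17)≡4=e; e(4)→3·(4−17)≡13=n; g(6)→3·(6−17)≡19=t (all mod 26).

scent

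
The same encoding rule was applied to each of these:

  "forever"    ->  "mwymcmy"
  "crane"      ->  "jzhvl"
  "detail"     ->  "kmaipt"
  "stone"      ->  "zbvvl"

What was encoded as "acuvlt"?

A repeating key of period 2 is used — shifts +7, +8 over and over.
Decoding acuvlt: a−7=t, c−8=u, u−7=n, v−8=n, l−7=e, t−8=l.

tunnel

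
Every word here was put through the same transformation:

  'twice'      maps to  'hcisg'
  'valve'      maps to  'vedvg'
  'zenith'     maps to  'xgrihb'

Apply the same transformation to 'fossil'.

Each letter's alphabet position (a=0..z=25) is mapped through 7·x+4 mod 26 — an affine cipher.
For fossil: f(5)→7·5+4≡13=n; o(14)→7·14+4≡24=y; s(18)→7·18+4≡0=a; s(18)→7·18+4≡0=a; i(8)→7·8+4≡8=i; l(11)→7·11+4≡3=d (all mod 26).

nyaaid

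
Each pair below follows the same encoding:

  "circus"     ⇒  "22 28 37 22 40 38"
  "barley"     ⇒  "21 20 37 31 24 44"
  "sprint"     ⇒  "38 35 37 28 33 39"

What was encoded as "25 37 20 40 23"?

fraud

c is letter #3 and maps to 22: an offset of 19. The number is (letter's place in the alphabet, a=1) + 19.
Undoing it on 25 37 20 40 23: 25→(25−19)÷1=6=f, 37→(37−19)÷1=18=r, 20→(20−19)÷1=1=a, 40→(40−19)÷1=21=u, 23→(23−19)÷1=4=d.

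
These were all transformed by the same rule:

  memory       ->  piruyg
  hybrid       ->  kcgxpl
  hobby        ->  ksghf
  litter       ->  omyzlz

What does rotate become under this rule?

usygam

In memory: m→p is +3, e→i is +4, m→r is +5, o→u is +6 — the shift increases by 1 each position. Letter i (0-indexed) is shifted by i+3, so successive shifts are 3, 4, 5, ….
For rotate: r+3=u, o+4=s, t+5=y, a+6=g, t+7=a, e+8=m.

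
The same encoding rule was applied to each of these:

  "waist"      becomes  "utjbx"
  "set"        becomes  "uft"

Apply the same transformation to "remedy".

The output letters match the input read backwards, each shifted +1: waist reversed is tsiaw. Two steps: reverse the string, then apply a Caesar shift of +1.
Applying it to remedy: reverse → ydemer; then shift: y+1=z, d+1=e, e+1=f, m+1=n, e+1=f, r+1=s.

zefnfs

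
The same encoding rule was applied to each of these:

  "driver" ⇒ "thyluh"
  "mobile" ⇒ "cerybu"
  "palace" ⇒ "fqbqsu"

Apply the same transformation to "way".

Every letter moves 16 places later in the alphabet, wrapping around z→a.
Applying it to way: w+16=m, a+16=q, y+16=o.

mqo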